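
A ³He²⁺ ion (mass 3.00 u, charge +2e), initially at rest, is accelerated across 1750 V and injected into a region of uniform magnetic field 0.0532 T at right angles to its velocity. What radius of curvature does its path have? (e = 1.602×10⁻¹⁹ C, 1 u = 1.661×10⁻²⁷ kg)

r ≈ 0.139 m

Acceleration: |q|V = ½mv² ⇒ v = √(2|q|V/m) = √(2·3.204×10⁻¹⁹·1750/4.983×10⁻²⁷) ≈ 4.744×10⁵ m/s.
In the field: r = mv/(|q|B) = (4.983×10⁻²⁷)(4.744×10⁵)/((3.204×10⁻¹⁹)(0.0532)) ≈ 0.139 m.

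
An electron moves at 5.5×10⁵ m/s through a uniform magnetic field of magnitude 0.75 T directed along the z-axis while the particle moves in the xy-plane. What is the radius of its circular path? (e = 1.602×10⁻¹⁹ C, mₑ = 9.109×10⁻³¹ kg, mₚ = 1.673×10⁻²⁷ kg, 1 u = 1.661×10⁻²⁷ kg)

The magnetic force provides the centripetal force: |q|vB = mv²/r.
r = mv/(|q|B) = (9.109×10⁻³¹)(5.5×10⁵)/((1.602×10⁻¹⁹)(0.75)) ≈ 4.2×10⁻⁶ m.

r ≈ 4.2×10⁻⁶ m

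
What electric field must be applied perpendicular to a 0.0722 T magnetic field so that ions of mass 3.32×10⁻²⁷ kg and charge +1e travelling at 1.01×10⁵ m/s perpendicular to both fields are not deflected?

E = 7290 V/m

For straight-line motion qE = qvB, so E = vB.
E = 1.01×10⁵ × 0.0722 = 7290 V/m.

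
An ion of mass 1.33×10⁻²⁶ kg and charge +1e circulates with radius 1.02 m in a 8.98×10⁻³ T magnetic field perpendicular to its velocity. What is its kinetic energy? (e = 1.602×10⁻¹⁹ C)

v = |q|Br/m, then KE = ½mv² = (qBr)²/(2m).
v = (1.602×10⁻¹⁹)(8.98×10⁻³)(1.02)/1.33×10⁻²⁶ ≈ 1.103×10⁵ m/s.
KE = ½(1.33×10⁻²⁶)(1.103×10⁵)² ≈ 8.09×10⁻¹⁷ J.

KE ≈ 8.09×10⁻¹⁷ J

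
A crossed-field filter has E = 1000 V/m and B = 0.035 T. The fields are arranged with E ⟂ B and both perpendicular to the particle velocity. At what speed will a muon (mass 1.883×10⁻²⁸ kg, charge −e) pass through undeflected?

v = 2.9×10⁴ m/s

Straight-line motion ⇒ electric and magnetic forces cancel, so E = vB.
v = E/B = 1000/0.035 = 2.9×10⁴ m/s.
The result is independent of the particle's charge and mass.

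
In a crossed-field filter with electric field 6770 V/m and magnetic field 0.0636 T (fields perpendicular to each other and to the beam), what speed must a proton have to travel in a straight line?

v = 1.06×10⁵ m/s

Zero net Lorentz force requires |qE| = |q v×B|, i.e. E = vB.
v = E/B = 6770/0.0636 = 1.06×10⁵ m/s.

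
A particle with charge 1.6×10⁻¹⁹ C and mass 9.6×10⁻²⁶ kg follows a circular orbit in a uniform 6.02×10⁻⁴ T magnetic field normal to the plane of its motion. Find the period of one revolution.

The cyclotron period depends only on m, q, B: T = 2πm/(|q|B).
T = 2π(9.6×10⁻²⁶)/((1.6×10⁻¹⁹)(6.02×10⁻⁴)) ≈ 6.26×10⁻³ s.

T ≈ 6.26×10⁻³ s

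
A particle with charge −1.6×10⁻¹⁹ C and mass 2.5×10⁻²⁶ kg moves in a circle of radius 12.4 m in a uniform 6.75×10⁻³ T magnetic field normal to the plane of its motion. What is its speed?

v ≈ 5.36×10⁵ m/s

From |q|vB = mv²/r, v = |q|Br/m.
v = (1.6×10⁻¹⁹)(6.75×10⁻³)(12.4)/2.5×10⁻²⁶ ≈ 5.36×10⁵ m/s.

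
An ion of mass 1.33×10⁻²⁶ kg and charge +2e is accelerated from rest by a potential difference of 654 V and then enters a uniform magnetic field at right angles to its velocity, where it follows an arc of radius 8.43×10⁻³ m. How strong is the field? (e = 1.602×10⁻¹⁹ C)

v = √(2|q|V/m) = √(2·3.204×10⁻¹⁹·654/1.33×10⁻²⁶) ≈ 1.775×10⁵ m/s.
B = mv/(|q|r) = (1.33×10⁻²⁶)(1.775×10⁵)/((3.204×10⁻¹⁹)(8.43×10⁻³)) ≈ 0.874 T.

B ≈ 0.874 T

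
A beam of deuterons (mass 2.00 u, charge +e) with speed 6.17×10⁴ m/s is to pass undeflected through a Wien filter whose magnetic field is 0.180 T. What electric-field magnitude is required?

E = 1.11×10⁴ V/m

For straight-line motion qE = qvB, so E = vB.
E = 6.17×10⁴ × 0.180 = 1.11×10⁴ V/m.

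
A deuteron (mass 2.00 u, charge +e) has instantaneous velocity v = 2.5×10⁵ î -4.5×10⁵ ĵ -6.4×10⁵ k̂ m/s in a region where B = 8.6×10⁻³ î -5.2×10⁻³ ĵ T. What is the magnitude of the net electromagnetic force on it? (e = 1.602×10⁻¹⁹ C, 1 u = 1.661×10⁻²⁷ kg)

v×B = (-3330, -5500, 2570) N/C.
F = q v×B = (1.602×10⁻¹⁹ C)·(-3330, -5500, 2570) = (-5.33×10⁻¹⁶, -8.82×10⁻¹⁶, 4.12×10⁻¹⁶) N.
|F| = 1.11×10⁻¹⁵ N.

|F| ≈ 1.11×10⁻¹⁵ N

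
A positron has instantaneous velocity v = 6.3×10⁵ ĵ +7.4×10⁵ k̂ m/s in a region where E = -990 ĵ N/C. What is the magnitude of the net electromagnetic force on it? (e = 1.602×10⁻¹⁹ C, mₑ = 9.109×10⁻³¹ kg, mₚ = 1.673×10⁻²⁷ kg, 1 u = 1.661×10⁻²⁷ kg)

Only an electric field acts, so F = qE = (1.602×10⁻¹⁹ C)·(0, -990, 0) = (0, -1.59×10⁻¹⁶, 0) N.
|F| = 1.59×10⁻¹⁶ N.

|F| ≈ 1.59×10⁻¹⁶ N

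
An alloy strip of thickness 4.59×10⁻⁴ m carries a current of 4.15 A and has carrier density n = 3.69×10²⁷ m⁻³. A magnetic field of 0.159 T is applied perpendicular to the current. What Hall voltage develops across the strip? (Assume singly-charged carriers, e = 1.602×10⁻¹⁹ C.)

V_H ≈ 2.43×10⁻⁶ V

V_H = IB/(n e t).
V_H = (4.15)(0.159)/((3.69×10²⁷)(1.602×10⁻¹⁹)(4.59×10⁻⁴)) ≈ 2.43×10⁻⁶ V.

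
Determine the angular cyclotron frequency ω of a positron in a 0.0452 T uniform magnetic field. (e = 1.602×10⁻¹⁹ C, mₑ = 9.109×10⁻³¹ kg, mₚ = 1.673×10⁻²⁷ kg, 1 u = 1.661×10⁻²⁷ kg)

ω ≈ 7.95×10⁹ rad/s

ω = |q|B/m.
ω = (1.602×10⁻¹⁹)(0.0452)/9.109×10⁻³¹ ≈ 7.95×10⁹ rad/s.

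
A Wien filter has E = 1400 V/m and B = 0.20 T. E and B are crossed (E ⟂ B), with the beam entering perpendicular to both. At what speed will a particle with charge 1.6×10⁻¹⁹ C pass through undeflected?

For undeflected motion the electric and magnetic forces balance: qE = qvB.
v = E/B = 1400/0.20 = 7000 m/s.

v = 7000 m/s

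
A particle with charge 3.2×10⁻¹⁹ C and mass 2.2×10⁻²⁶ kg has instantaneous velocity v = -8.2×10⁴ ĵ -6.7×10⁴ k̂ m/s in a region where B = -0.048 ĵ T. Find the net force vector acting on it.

v×B = (-3220, 0, 0) N/C.
F = q v×B = (3.2×10⁻¹⁹ C)·(-3220, 0, 0) = (-1.03×10⁻¹⁵, 0, 0) N.

F ≈ (-1.03×10⁻¹⁵, 0, 0) N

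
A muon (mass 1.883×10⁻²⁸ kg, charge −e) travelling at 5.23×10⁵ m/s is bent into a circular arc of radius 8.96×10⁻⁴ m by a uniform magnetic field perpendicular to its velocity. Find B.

B ≈ 0.686 T

From |q|vB = mv²/r, B = mv/(|q|r).
B = (1.883×10⁻²⁸)(5.23×10⁵)/((1.602×10⁻¹⁹)(8.96×10⁻⁴)) ≈ 0.686 T.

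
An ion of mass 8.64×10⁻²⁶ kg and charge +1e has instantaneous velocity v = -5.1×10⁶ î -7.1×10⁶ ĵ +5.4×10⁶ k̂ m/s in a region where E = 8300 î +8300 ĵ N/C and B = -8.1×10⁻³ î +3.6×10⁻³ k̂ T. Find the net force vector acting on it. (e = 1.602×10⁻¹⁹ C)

F ≈ (-2.77×10⁻¹⁵, -2.74×10⁻¹⁵, -9.21×10⁻¹⁵) N

v×B = (-2.56×10⁴, -2.54×10⁴, -5.75×10⁴) N/C.
E + v×B = (-1.73×10⁴, -1.71×10⁴, -5.75×10⁴) N/C.
F = q(E + v×B) = (1.602×10⁻¹⁹ C)·(-1.73×10⁴, -1.71×10⁴, -5.75×10⁴) = (-2.77×10⁻¹⁵, -2.74×10⁻¹⁵, -9.21×10⁻¹⁵) N.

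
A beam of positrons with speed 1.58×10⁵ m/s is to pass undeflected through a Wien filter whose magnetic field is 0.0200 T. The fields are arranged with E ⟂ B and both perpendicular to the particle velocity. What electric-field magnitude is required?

E = 3160 V/m

For straight-line motion qE = qvB, so E = vB.
E = 1.58×10⁵ × 0.0200 = 3160 V/m.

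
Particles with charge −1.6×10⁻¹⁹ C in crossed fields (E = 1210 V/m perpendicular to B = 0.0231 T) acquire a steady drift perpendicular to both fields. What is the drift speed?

The E×B drift speed is v_d = E/B.
v_d = 1210/0.0231 = 5.24×10⁴ m/s.

v_d ≈ 5.24×10⁴ m/s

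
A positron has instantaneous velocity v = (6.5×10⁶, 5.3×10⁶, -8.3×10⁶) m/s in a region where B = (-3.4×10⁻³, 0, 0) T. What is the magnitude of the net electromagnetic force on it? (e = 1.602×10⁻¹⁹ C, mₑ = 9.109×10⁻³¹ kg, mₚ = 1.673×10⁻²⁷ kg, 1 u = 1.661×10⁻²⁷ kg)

v×B = (0, 2.82×10⁴, 1.80×10⁴) N/C.
F = q v×B = (1.602×10⁻¹⁹ C)·(0, 2.82×10⁴, 1.80×10⁴) = (0, 4.52×10⁻¹⁵, 2.89×10⁻¹⁵) N.
|F| = 5.36×10⁻¹⁵ N.

|F| ≈ 5.36×10⁻¹⁵ N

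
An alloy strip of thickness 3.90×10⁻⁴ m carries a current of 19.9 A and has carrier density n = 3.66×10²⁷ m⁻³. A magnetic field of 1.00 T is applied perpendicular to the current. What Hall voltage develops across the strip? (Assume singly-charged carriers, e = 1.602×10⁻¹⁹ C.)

V_H ≈ 8.70×10⁻⁵ V

V_H = IB/(n e t).
V_H = (19.9)(1.00)/((3.66×10²⁷)(1.602×10⁻¹⁹)(3.90×10⁻⁴)) ≈ 8.70×10⁻⁵ V.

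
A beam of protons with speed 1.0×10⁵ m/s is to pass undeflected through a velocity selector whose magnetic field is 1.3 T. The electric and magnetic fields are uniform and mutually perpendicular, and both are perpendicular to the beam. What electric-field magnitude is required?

E = 1.3×10⁵ V/m

For straight-line motion qE = qvB, so E = vB.
E = 1.0×10⁵ × 1.3 = 1.3×10⁵ V/m.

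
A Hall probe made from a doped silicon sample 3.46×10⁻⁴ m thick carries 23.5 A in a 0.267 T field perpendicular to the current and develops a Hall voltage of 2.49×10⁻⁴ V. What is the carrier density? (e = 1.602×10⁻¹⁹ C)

From V_H = IB/(n e t), n = IB/(V_H e t).
n = (23.5)(0.267)/((2.49×10⁻⁴)(1.602×10⁻¹⁹)(3.46×10⁻⁴)) ≈ 4.55×10²⁶ m⁻³.

n ≈ 4.55×10²⁶ m⁻³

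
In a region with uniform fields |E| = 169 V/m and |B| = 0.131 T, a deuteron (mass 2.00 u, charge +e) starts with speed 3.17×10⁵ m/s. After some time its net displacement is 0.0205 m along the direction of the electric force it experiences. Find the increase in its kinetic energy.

The magnetic force is always ⟂ v and does no work; only the electric force changes KE.
ΔKE = F_E · d = |q|E d = (1.602×10⁻¹⁹)(169)(0.0205) ≈ 5.55×10⁻¹⁹ J.

ΔKE ≈ 5.55×10⁻¹⁹ J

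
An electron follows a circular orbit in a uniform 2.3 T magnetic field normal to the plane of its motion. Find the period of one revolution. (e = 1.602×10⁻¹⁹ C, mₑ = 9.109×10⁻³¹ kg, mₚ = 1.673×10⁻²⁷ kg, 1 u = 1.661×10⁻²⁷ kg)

The cyclotron period depends only on m, q, B: T = 2πm/(|q|B).
T = 2π(9.109×10⁻³¹)/((1.602×10⁻¹⁹)(2.3)) ≈ 1.6×10⁻¹¹ s.

T ≈ 1.6×10⁻¹¹ s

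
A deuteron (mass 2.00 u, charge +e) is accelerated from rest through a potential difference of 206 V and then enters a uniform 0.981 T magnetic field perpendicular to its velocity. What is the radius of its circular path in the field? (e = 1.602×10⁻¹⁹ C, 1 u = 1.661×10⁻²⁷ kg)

Acceleration: |q|V = ½mv² ⇒ v = √(2|q|V/m) = √(2·1.602×10⁻¹⁹·206/3.322×10⁻²⁷) ≈ 1.410×10⁵ m/s.
In the field: r = mv/(|q|B) = (3.322×10⁻²⁷)(1.410×10⁵)/((1.602×10⁻¹⁹)(0.981)) ≈ 2.98×10⁻³ m.

r ≈ 2.98×10⁻³ m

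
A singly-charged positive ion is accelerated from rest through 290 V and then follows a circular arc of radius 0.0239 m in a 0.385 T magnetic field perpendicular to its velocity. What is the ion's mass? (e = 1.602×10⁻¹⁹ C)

m ≈ 2.34×10⁻²⁶ kg

Combine |q|V = ½mv² and r = mv/(|q|B): eliminate v to get m = qB²r²/(2V).
m = (1.602×10⁻¹⁹)(0.385)²(0.0239)²/(2·290) ≈ 2.34×10⁻²⁶ kg.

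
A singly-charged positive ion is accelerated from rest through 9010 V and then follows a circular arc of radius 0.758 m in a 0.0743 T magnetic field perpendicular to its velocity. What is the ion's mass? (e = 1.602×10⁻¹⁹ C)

m ≈ 2.82×10⁻²⁶ kg

Combine |q|V = ½mv² and r = mv/(|q|B): eliminate v to get m = qB²r²/(2V).
m = (1.602×10⁻¹⁹)(0.0743)²(0.758)²/(2·9010) ≈ 2.82×10⁻²⁶ kg.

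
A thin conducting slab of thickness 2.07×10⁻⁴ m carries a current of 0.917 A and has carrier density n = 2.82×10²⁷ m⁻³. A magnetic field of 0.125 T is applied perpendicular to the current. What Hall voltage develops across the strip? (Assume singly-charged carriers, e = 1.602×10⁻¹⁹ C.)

V_H ≈ 1.23×10⁻⁶ V

V_H = IB/(n e t).
V_H = (0.917)(0.125)/((2.82×10²⁷)(1.602×10⁻¹⁹)(2.07×10⁻⁴)) ≈ 1.23×10⁻⁶ V.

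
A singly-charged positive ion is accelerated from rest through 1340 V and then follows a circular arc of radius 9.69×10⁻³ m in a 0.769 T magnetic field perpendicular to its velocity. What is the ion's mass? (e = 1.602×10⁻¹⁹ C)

m ≈ 3.32×10⁻²⁷ kg

Combine |q|V = ½mv² and r = mv/(|q|B): eliminate v to get m = qB²r²/(2V).
m = (1.602×10⁻¹⁹)(0.769)²(9.69×10⁻³)²/(2·1340) ≈ 3.32×10⁻²⁷ kg.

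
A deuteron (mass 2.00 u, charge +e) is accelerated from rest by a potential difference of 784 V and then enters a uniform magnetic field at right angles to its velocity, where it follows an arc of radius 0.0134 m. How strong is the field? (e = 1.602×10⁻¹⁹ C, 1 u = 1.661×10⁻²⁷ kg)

v = √(2|q|V/m) = √(2·1.602×10⁻¹⁹·784/3.322×10⁻²⁷) ≈ 2.750×10⁵ m/s.
B = mv/(|q|r) = (3.322×10⁻²⁷)(2.750×10⁵)/((1.602×10⁻¹⁹)(0.0134)) ≈ 0.426 T.

B ≈ 0.426 T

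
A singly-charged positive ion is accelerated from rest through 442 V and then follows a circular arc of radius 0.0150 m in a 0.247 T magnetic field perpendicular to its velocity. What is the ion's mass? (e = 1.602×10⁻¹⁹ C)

Combine |q|V = ½mv² and r = mv/(|q|B): eliminate v to get m = qB²r²/(2V).
m = (1.602×10⁻¹⁹)(0.247)²(0.0150)²/(2·442) ≈ 2.49×10⁻²⁷ kg.

m ≈ 2.49×10⁻²⁷ kg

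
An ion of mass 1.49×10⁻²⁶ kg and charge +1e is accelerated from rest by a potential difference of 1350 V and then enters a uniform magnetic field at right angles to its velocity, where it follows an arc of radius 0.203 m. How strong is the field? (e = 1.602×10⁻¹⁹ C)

B ≈ 0.0781 T

v = √(2|q|V/m) = √(2·1.602×10⁻¹⁹·1350/1.49×10⁻²⁶) ≈ 1.704×10⁵ m/s.
B = mv/(|q|r) = (1.49×10⁻²⁶)(1.704×10⁵)/((1.602×10⁻¹⁹)(0.203)) ≈ 0.0781 T.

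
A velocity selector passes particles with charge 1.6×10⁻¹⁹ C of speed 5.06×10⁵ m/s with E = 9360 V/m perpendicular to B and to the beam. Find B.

B = 0.0185 T

Balance of forces in the selector: qE = qvB ⇒ B = E/v.
B = 9360/5.06×10⁵ = 0.0185 T.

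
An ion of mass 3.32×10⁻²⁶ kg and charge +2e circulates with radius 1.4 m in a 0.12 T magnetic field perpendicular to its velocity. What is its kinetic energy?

v = |q|Br/m, then KE = ½mv² = (qBr)²/(2m).
v = (3.204×10⁻¹⁹)(0.12)(1.4)/3.32×10⁻²⁶ ≈ 1.621×10⁶ m/s.
KE = ½(3.32×10⁻²⁶)(1.621×10⁶)² ≈ 4.4×10⁻¹⁴ J = 2.7×10⁵ eV.

KE ≈ 2.7×10⁵ eV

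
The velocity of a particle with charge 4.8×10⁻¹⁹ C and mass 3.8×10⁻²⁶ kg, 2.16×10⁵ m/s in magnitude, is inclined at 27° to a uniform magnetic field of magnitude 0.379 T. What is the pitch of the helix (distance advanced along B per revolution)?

p ≈ 0.253 m

v∥ = v cosθ = 2.16×10⁵·cos27° ≈ 1.925×10⁵ m/s.
T = 2πm/(|q|B) = 2π(3.8×10⁻²⁶)/((4.8×10⁻¹⁹)(0.379)) ≈ 1.312×10⁻⁶ s.
pitch = v∥ T = (1.925×10⁵)(1.312×10⁻⁶) ≈ 0.253 m.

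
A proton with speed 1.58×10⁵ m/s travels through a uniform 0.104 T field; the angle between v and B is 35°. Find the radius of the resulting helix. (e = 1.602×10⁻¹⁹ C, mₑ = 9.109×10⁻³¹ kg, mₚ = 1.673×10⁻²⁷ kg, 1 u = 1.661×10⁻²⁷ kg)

v⊥ = v sinθ = 1.58×10⁵·sin35° ≈ 9.063×10⁴ m/s.
r = m v⊥/(|q|B) = (1.673×10⁻²⁷)(9.063×10⁴)/((1.602×10⁻¹⁹)(0.104)) ≈ 9.10×10⁻³ m.

r ≈ 9.10×10⁻³ m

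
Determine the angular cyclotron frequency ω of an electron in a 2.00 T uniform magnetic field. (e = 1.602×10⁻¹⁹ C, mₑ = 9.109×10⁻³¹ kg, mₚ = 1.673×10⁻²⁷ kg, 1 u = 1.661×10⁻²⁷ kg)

ω ≈ 3.52×10¹¹ rad/s

ω = |q|B/m.
ω = (1.602×10⁻¹⁹)(2.00)/9.109×10⁻³¹ ≈ 3.52×10¹¹ rad/s.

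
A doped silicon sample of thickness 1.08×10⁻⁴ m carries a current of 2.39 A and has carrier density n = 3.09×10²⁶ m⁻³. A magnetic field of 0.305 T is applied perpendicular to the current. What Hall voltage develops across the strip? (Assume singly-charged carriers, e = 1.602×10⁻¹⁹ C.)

V_H = IB/(n e t).
V_H = (2.39)(0.305)/((3.09×10²⁶)(1.602×10⁻¹⁹)(1.08×10⁻⁴)) ≈ 1.36×10⁻⁴ V.

V_H ≈ 1.36×10⁻⁴ V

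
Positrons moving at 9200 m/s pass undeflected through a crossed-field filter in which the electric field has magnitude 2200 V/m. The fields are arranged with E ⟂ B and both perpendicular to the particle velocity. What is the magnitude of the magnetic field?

B = 0.24 T

Balance of forces in the selector: qE = qvB ⇒ B = E/v.
B = 2200/9200 = 0.24 T.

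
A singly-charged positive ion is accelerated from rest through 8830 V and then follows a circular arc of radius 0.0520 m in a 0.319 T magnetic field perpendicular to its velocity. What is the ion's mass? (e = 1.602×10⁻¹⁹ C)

Combine |q|V = ½mv² and r = mv/(|q|B): eliminate v to get m = qB²r²/(2V).
m = (1.602×10⁻¹⁹)(0.319)²(0.0520)²/(2·8830) ≈ 2.50×10⁻²⁷ kg.

m ≈ 2.50×10⁻²⁷ kg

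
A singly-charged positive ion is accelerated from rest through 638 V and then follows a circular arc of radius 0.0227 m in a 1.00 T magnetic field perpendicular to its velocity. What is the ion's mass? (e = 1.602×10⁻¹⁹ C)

Combine |q|V = ½mv² and r = mv/(|q|B): eliminate v to get m = qB²r²/(2V).
m = (1.602×10⁻¹⁹)(1.00)²(0.0227)²/(2·638) ≈ 6.47×10⁻²⁶ kg.

m ≈ 6.47×10⁻²⁶ kg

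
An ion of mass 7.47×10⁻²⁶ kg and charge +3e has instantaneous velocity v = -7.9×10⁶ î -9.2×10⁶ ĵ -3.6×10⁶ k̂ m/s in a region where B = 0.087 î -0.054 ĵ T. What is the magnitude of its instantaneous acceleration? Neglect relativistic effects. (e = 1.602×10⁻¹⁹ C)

v×B = (-1.94×10⁵, -3.13×10⁵, 1.23×10⁶) N/C.
F = q v×B = (4.806×10⁻¹⁹ C)·(-1.94×10⁵, -3.13×10⁵, 1.23×10⁶) = (-9.34×10⁻¹⁴, -1.51×10⁻¹³, 5.90×10⁻¹³) N.
|a| = |F|/m = 6.157×10⁻¹³/7.47×10⁻²⁶ ≈ 8.24×10¹² m/s².

|a| ≈ 8.24×10¹² m/s²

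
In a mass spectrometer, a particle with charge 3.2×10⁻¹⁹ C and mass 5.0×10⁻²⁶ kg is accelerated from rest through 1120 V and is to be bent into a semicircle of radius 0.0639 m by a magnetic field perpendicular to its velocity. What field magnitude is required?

B ≈ 0.293 T

v = √(2|q|V/m) = √(2·3.2×10⁻¹⁹·1120/5.0×10⁻²⁶) ≈ 1.197×10⁵ m/s.
B = mv/(|q|r) = (5.0×10⁻²⁶)(1.197×10⁵)/((3.2×10⁻¹⁹)(0.0639)) ≈ 0.293 T.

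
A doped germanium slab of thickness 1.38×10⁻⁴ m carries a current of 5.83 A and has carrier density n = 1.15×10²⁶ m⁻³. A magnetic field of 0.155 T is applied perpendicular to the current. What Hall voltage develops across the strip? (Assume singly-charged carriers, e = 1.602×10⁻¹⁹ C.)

V_H = IB/(n e t).
V_H = (5.83)(0.155)/((1.15×10²⁶)(1.602×10⁻¹⁹)(1.38×10⁻⁴)) ≈ 3.55×10⁻⁴ V.

V_H ≈ 3.55×10⁻⁴ V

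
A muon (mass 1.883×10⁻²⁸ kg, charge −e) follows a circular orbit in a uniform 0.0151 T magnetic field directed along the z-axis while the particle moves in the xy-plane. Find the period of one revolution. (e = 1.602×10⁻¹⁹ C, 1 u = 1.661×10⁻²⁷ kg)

T ≈ 4.89×10⁻⁷ s

The cyclotron period depends only on m, q, B: T = 2πm/(|q|B).
T = 2π(1.883×10⁻²⁸)/((1.602×10⁻¹⁹)(0.0151)) ≈ 4.89×10⁻⁷ s.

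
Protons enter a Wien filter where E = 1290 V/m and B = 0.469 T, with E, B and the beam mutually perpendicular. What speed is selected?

Straight-line motion ⇒ electric and magnetic forces cancel, so E = vB.
v = E/B = 1290/0.469 = 2750 m/s.

v = 2750 m/s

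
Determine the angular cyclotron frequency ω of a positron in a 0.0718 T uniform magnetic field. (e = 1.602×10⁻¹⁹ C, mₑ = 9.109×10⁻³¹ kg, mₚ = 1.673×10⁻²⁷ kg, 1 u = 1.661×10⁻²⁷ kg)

ω ≈ 1.26×10¹⁰ rad/s

ω = |q|B/m.
ω = (1.602×10⁻¹⁹)(0.0718)/9.109×10⁻³¹ ≈ 1.26×10¹⁰ rad/s.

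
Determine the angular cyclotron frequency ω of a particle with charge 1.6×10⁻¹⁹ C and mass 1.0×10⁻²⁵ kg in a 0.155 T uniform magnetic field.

ω = |q|B/m.
ω = (1.6×10⁻¹⁹)(0.155)/1.0×10⁻²⁵ ≈ 2.48×10⁵ rad/s.

ω ≈ 2.48×10⁵ rad/s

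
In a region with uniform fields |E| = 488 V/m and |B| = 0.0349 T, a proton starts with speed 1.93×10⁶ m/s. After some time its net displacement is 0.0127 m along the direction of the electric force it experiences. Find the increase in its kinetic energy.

The magnetic force is always ⟂ v and does no work; only the electric force changes KE.
ΔKE = F_E · d = |q|E d = (1.602×10⁻¹⁹)(488)(0.0127) ≈ 9.93×10⁻¹⁹ J.

ΔKE ≈ 9.93×10⁻¹⁹ J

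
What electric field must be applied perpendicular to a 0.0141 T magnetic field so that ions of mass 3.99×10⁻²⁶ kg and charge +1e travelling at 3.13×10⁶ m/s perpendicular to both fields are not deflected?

E = 4.41×10⁴ V/m

For straight-line motion qE = qvB, so E = vB.
E = 3.13×10⁶ × 0.0141 = 4.41×10⁴ V/m.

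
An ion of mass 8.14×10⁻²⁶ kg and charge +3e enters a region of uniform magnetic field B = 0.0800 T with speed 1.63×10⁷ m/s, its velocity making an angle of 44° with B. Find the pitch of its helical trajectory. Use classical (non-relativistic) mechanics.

v∥ = v cosθ = 1.63×10⁷·cos44° ≈ 1.173×10⁷ m/s.
T = 2πm/(|q|B) = 2π(8.14×10⁻²⁶)/((4.806×10⁻¹⁹)(0.0800)) ≈ 1.330×10⁻⁵ s.
pitch = v∥ T = (1.173×10⁷)(1.330×10⁻⁵) ≈ 156 m.

p ≈ 156 m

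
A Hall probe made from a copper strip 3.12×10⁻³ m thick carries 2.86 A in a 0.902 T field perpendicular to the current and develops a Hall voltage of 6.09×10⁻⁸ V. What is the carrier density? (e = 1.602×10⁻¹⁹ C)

From V_H = IB/(n e t), n = IB/(V_H e t).
n = (2.86)(0.902)/((6.09×10⁻⁸)(1.602×10⁻¹⁹)(3.12×10⁻³)) ≈ 8.47×10²⁸ m⁻³.

n ≈ 8.47×10²⁸ m⁻³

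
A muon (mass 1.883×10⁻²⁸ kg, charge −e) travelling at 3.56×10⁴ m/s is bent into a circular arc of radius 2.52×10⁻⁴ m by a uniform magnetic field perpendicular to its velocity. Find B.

From |q|vB = mv²/r, B = mv/(|q|r).
B = (1.883×10⁻²⁸)(3.56×10⁴)/((1.602×10⁻¹⁹)(2.52×10⁻⁴)) ≈ 0.166 T.

B ≈ 0.166 T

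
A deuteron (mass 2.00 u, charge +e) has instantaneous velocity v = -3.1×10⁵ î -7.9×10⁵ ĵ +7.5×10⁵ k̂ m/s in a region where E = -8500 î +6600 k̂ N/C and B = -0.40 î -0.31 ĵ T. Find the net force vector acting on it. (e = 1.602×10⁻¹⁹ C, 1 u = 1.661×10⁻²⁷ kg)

F ≈ (3.59×10⁻¹⁴, -4.81×10⁻¹⁴, -3.42×10⁻¹⁴) N

v×B = (2.32×10⁵, -3.00×10⁵, -2.20×10⁵) N/C.
E + v×B = (2.24×10⁵, -3.00×10⁵, -2.13×10⁵) N/C.
F = q(E + v×B) = (1.602×10⁻¹⁹ C)·(2.24×10⁵, -3.00×10⁵, -2.13×10⁵) = (3.59×10⁻¹⁴, -4.81×10⁻¹⁴, -3.42×10⁻¹⁴) N.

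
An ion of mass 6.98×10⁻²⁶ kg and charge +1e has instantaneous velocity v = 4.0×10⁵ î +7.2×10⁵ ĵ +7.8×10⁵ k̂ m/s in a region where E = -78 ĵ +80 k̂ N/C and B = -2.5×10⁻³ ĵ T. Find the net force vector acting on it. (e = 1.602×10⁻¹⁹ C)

v×B = (1950, 0, -1000) N/C.
E + v×B = (1950, -78.0, -920) N/C.
F = q(E + v×B) = (1.602×10⁻¹⁹ C)·(1950, -78.0, -920) = (3.12×10⁻¹⁶, -1.25×10⁻¹⁷, -1.47×10⁻¹⁶) N.

F ≈ (3.12×10⁻¹⁶, -1.25×10⁻¹⁷, -1.47×10⁻¹⁶) N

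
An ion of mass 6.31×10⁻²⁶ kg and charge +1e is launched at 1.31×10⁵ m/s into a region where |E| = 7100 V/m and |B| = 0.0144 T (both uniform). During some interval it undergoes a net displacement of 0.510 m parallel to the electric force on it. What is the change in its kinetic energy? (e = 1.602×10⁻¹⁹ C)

The magnetic force is always ⟂ v and does no work; only the electric force changes KE.
ΔKE = F_E · d = |q|E d = (1.602×10⁻¹⁹)(7100)(0.510) ≈ 5.80×10⁻¹⁶ J.

ΔKE ≈ 5.80×10⁻¹⁶ J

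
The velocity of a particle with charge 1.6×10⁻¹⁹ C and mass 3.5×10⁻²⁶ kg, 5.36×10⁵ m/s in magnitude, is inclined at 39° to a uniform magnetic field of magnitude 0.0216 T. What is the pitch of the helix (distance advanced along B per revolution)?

v∥ = v cosθ = 5.36×10⁵·cos39° ≈ 4.166×10⁵ m/s.
T = 2πm/(|q|B) = 2π(3.5×10⁻²⁶)/((1.6×10⁻¹⁹)(0.0216)) ≈ 6.363×10⁻⁵ s.
pitch = v∥ T = (4.166×10⁵)(6.363×10⁻⁵) ≈ 26.5 m.

p ≈ 26.5 m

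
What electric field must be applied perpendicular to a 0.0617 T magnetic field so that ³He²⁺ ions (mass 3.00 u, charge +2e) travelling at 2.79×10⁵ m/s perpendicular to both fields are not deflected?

E = 1.72×10⁴ V/m

For straight-line motion qE = qvB, so E = vB.
E = 2.79×10⁵ × 0.0617 = 1.72×10⁴ V/m.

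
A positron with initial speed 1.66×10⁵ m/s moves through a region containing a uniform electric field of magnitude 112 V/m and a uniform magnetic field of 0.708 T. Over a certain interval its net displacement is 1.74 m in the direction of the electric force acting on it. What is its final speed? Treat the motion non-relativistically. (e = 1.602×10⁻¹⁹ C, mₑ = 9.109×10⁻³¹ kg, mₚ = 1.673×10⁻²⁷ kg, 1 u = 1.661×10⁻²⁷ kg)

B does no work; ΔKE = |q|E d.
½mv_f² = ½mv₀² + |q|Ed = ½(9.109×10⁻³¹)(1.66×10⁵)² + (1.602×10⁻¹⁹)(112)(1.74) ≈ 1.255×10⁻²⁰ J + 3.122×10⁻¹⁷ J ≈ 3.123×10⁻¹⁷ J.
v_f = √(2·3.123×10⁻¹⁷/9.109×10⁻³¹) ≈ 8.28×10⁶ m/s.

v_f ≈ 8.28×10⁶ m/s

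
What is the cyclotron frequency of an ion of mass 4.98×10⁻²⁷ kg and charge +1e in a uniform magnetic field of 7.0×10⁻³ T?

f = |q|B/(2πm).
f = (1.602×10⁻¹⁹)(7.0×10⁻³)/(2π·4.98×10⁻²⁷) ≈ 3.6×10⁴ Hz.

f ≈ 3.6×10⁴ Hz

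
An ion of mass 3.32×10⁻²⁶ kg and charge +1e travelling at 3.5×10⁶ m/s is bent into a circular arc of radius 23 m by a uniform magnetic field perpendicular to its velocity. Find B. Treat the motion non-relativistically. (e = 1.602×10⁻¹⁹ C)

From |q|vB = mv²/r, B = mv/(|q|r).
B = (3.32×10⁻²⁶)(3.5×10⁶)/((1.602×10⁻¹⁹)(23)) ≈ 0.032 T.

B ≈ 0.032 T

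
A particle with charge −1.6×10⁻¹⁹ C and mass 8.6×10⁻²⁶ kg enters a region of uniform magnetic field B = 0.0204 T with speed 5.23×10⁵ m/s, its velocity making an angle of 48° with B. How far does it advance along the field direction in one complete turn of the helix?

v∥ = v cosθ = 5.23×10⁵·cos48° ≈ 3.500×10⁵ m/s.
T = 2πm/(|q|B) = 2π(8.6×10⁻²⁶)/((1.6×10⁻¹⁹)(0.0204)) ≈ 1.655×10⁻⁴ s.
pitch = v∥ T = (3.500×10⁵)(1.655×10⁻⁴) ≈ 57.9 m.

p ≈ 57.9 m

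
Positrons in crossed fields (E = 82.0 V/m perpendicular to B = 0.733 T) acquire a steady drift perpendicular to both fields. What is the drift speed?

The E×B drift speed is v_d = E/B.
v_d = 82.0/0.733 = 112 m/s.

v_d ≈ 112 m/s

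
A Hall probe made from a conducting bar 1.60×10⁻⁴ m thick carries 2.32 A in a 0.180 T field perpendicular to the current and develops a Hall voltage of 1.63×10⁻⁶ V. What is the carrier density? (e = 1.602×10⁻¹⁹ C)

n ≈ 1.00×10²⁸ m⁻³

From V_H = IB/(n e t), n = IB/(V_H e t).
n = (2.32)(0.180)/((1.63×10⁻⁶)(1.602×10⁻¹⁹)(1.60×10⁻⁴)) ≈ 1.00×10²⁸ m⁻³.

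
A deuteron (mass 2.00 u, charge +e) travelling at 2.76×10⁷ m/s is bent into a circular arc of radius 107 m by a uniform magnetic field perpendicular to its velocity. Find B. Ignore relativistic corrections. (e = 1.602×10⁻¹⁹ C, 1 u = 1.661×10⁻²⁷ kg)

B ≈ 5.35×10⁻³ T

From |q|vB = mv²/r, B = mv/(|q|r).
B = (3.322×10⁻²⁷)(2.76×10⁷)/((1.602×10⁻¹⁹)(107)) ≈ 5.35×10⁻³ T.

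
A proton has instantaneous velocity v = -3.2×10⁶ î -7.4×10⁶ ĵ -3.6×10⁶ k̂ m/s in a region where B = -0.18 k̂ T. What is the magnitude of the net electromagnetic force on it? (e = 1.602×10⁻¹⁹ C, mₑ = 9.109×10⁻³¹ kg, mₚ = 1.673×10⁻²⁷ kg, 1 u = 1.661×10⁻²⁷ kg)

|F| ≈ 2.32×10⁻¹³ N

v×B = (1.33×10⁶, -5.76×10⁵, 0) N/C.
F = q v×B = (1.602×10⁻¹⁹ C)·(1.33×10⁶, -5.76×10⁵, 0) = (2.13×10⁻¹³, -9.23×10⁻¹⁴, 0) N.
|F| = 2.32×10⁻¹³ N.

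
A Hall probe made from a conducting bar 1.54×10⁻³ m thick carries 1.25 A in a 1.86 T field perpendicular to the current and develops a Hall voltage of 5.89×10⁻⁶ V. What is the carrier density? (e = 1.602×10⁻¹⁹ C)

From V_H = IB/(n e t), n = IB/(V_H e t).
n = (1.25)(1.86)/((5.89×10⁻⁶)(1.602×10⁻¹⁹)(1.54×10⁻³)) ≈ 1.60×10²⁷ m⁻³.

n ≈ 1.60×10²⁷ m⁻³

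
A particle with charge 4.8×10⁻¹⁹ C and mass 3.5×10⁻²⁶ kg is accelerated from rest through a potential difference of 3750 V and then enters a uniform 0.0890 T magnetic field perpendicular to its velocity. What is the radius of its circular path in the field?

r ≈ 0.263 m

Acceleration: |q|V = ½mv² ⇒ v = √(2|q|V/m) = √(2·4.8×10⁻¹⁹·3750/3.5×10⁻²⁶) ≈ 3.207×10⁵ m/s.
In the field: r = mv/(|q|B) = (3.5×10⁻²⁶)(3.207×10⁵)/((4.8×10⁻¹⁹)(0.0890)) ≈ 0.263 m.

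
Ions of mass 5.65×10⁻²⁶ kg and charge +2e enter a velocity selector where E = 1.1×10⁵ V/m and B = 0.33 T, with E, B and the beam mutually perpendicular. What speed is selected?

Zero net Lorentz force requires |qE| = |q v×B|, i.e. E = vB.
v = E/B = 1.1×10⁵/0.33 = 3.3×10⁵ m/s.

v = 3.3×10⁵ m/s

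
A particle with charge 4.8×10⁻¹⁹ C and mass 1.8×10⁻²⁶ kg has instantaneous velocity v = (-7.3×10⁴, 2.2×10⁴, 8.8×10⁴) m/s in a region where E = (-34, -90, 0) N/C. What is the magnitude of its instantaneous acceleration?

|a| ≈ 2.57×10⁹ m/s²

Only an electric field acts, so F = qE = (4.8×10⁻¹⁹ C)·(-34.0, -90.0, 0) = (-1.63×10⁻¹⁷, -4.32×10⁻¹⁷, 0) N.
|a| = |F|/m = 4.618×10⁻¹⁷/1.8×10⁻²⁶ ≈ 2.57×10⁹ m/s².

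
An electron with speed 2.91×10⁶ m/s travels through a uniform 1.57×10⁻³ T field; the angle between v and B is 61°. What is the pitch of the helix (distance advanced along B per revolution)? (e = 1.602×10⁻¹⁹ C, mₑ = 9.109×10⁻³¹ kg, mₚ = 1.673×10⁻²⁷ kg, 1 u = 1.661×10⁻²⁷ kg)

p ≈ 0.0321 m

v∥ = v cosθ = 2.91×10⁶·cos61° ≈ 1.411×10⁶ m/s.
T = 2πm/(|q|B) = 2π(9.109×10⁻³¹)/((1.602×10⁻¹⁹)(1.57×10⁻³)) ≈ 2.276×10⁻⁸ s.
pitch = v∥ T = (1.411×10⁶)(2.276×10⁻⁸) ≈ 0.0321 m.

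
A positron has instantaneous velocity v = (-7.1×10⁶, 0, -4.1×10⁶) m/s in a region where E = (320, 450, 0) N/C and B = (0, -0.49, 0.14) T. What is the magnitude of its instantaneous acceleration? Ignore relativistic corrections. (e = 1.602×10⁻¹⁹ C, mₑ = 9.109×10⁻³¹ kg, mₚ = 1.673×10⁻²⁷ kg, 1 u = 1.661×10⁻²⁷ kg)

v×B = (-2.01×10⁶, 9.94×10⁵, 3.48×10⁶) N/C.
E + v×B = (-2.01×10⁶, 9.94×10⁵, 3.48×10⁶) N/C.
F = q(E + v×B) = (1.602×10⁻¹⁹ C)·(-2.01×10⁶, 9.94×10⁵, 3.48×10⁶) = (-3.22×10⁻¹³, 1.59×10⁻¹³, 5.57×10⁻¹³) N.
|a| = |F|/m = 6.630×10⁻¹³/9.109×10⁻³¹ ≈ 7.28×10¹⁷ m/s².

|a| ≈ 7.28×10¹⁷ m/s²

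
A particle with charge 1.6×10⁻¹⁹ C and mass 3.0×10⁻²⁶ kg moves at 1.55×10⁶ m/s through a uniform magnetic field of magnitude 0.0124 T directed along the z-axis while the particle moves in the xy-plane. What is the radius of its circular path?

r ≈ 23.4 m

The magnetic force provides the centripetal force: |q|vB = mv²/r.
r = mv/(|q|B) = (3.0×10⁻²⁶)(1.55×10⁶)/((1.6×10⁻¹⁹)(0.0124)) ≈ 23.4 m.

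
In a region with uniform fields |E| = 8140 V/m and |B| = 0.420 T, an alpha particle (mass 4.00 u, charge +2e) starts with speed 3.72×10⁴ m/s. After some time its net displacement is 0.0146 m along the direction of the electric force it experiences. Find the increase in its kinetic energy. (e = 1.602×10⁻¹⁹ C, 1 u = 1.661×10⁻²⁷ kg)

The magnetic force is always ⟂ v and does no work; only the electric force changes KE.
ΔKE = F_E · d = |q|E d = (3.204×10⁻¹⁹)(8140)(0.0146) ≈ 3.81×10⁻¹⁷ J.

ΔKE ≈ 3.81×10⁻¹⁷ J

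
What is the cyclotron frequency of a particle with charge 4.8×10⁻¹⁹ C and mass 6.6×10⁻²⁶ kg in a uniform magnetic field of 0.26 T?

f = |q|B/(2πm).
f = (4.8×10⁻¹⁹)(0.26)/(2π·6.6×10⁻²⁶) ≈ 3.0×10⁵ Hz.

f ≈ 3.0×10⁵ Hz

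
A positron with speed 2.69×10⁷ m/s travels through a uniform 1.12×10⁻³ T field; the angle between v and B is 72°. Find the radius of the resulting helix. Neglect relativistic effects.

v⊥ = v sinθ = 2.69×10⁷·sin72° ≈ 2.558×10⁷ m/s.
r = m v⊥/(|q|B) = (9.109×10⁻³¹)(2.558×10⁷)/((1.602×10⁻¹⁹)(1.12×10⁻³)) ≈ 0.130 m.

r ≈ 0.130 m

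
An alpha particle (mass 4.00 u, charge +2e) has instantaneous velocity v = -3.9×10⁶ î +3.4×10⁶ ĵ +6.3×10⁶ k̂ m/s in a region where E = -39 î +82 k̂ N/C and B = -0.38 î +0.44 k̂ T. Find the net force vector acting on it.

v×B = (1.50×10⁶, -6.78×10⁵, 1.29×10⁶) N/C.
E + v×B = (1.50×10⁶, -6.78×10⁵, 1.29×10⁶) N/C.
F = q(E + v×B) = (3.204×10⁻¹⁹ C)·(1.50×10⁶, -6.78×10⁵, 1.29×10⁶) = (4.79×10⁻¹³, -2.17×10⁻¹³, 4.14×10⁻¹³) N.

F ≈ (4.79×10⁻¹³, -2.17×10⁻¹³, 4.14×10⁻¹³) N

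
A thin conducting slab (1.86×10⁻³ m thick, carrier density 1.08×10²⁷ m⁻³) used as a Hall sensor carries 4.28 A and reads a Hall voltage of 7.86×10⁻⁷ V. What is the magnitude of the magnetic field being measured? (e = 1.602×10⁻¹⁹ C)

From V_H = IB/(n e t), B = V_H n e t / I.
B = (7.86×10⁻⁷)(1.08×10²⁷)(1.602×10⁻¹⁹)(1.86×10⁻³)/4.28 ≈ 0.0591 T.

B ≈ 0.0591 T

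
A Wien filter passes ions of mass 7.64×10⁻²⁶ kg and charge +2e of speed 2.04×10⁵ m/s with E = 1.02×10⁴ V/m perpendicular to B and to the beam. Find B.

Balance of forces in the selector: qE = qvB ⇒ B = E/v.
B = 1.02×10⁴/2.04×10⁵ = 0.0500 T.

B = 0.0500 T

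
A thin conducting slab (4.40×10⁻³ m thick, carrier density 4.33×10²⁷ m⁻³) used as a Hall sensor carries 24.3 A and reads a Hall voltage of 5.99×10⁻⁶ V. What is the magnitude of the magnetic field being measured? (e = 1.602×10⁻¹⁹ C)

B ≈ 0.752 T

From V_H = IB/(n e t), B = V_H n e t / I.
B = (5.99×10⁻⁶)(4.33×10²⁷)(1.602×10⁻¹⁹)(4.40×10⁻³)/24.3 ≈ 0.752 T.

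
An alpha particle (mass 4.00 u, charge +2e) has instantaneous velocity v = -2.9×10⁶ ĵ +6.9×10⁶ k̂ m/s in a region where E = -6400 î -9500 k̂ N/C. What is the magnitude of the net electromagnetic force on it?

Only an electric field acts, so F = qE = (3.204×10⁻¹⁹ C)·(-6400, 0, -9500) = (-2.05×10⁻¹⁵, 0, -3.04×10⁻¹⁵) N.
|F| = 3.67×10⁻¹⁵ N.

|F| ≈ 3.67×10⁻¹⁵ N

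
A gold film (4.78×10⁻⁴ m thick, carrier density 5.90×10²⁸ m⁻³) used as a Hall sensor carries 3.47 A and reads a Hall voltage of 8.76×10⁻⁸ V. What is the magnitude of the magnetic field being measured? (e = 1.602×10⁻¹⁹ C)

B ≈ 0.114 T

From V_H = IB/(n e t), B = V_H n e t / I.
B = (8.76×10⁻⁸)(5.90×10²⁸)(1.602×10⁻¹⁹)(4.78×10⁻⁴)/3.47 ≈ 0.114 T.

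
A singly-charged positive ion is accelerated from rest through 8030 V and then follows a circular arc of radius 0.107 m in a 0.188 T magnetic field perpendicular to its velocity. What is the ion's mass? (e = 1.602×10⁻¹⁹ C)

m ≈ 4.04×10⁻²⁷ kg

Combine |q|V = ½mv² and r = mv/(|q|B): eliminate v to get m = qB²r²/(2V).
m = (1.602×10⁻¹⁹)(0.188)²(0.107)²/(2·8030) ≈ 4.04×10⁻²⁷ kg.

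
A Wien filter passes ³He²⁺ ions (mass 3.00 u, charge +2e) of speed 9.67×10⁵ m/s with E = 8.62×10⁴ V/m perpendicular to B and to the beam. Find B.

B = 0.0891 T

Balance of forces in the selector: qE = qvB ⇒ B = E/v.
B = 8.62×10⁴/9.67×10⁵ = 0.0891 T.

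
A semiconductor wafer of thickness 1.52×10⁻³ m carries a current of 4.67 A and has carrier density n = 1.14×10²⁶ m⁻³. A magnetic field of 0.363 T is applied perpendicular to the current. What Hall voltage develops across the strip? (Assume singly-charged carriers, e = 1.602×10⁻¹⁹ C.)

V_H = IB/(n e t).
V_H = (4.67)(0.363)/((1.14×10²⁶)(1.602×10⁻¹⁹)(1.52×10⁻³)) ≈ 6.11×10⁻⁵ V.

V_H ≈ 6.11×10⁻⁵ V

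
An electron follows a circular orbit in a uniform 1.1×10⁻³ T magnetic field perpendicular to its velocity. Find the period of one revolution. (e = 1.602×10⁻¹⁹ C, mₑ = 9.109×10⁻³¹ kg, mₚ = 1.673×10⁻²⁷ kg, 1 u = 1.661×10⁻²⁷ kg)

The cyclotron period depends only on m, q, B: T = 2πm/(|q|B).
T = 2π(9.109×10⁻³¹)/((1.602×10⁻¹⁹)(1.1×10⁻³)) ≈ 3.2×10⁻⁸ s.

T ≈ 3.2×10⁻⁸ s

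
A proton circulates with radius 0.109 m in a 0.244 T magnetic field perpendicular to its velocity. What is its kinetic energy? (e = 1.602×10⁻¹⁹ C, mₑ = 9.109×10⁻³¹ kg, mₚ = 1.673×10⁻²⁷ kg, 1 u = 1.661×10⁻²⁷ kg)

KE ≈ 5.43×10⁻¹⁵ J

v = |q|Br/m, then KE = ½mv² = (qBr)²/(2m).
v = (1.602×10⁻¹⁹)(0.244)(0.109)/1.673×10⁻²⁷ ≈ 2.547×10⁶ m/s.
KE = ½(1.673×10⁻²⁷)(2.547×10⁶)² ≈ 5.43×10⁻¹⁵ J.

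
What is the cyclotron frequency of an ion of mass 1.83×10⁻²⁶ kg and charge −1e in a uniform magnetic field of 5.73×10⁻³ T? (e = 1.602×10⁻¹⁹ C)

f ≈ 7980 Hz

f = |q|B/(2πm).
f = (1.602×10⁻¹⁹)(5.73×10⁻³)/(2π·1.83×10⁻²⁶) ≈ 7980 Hz.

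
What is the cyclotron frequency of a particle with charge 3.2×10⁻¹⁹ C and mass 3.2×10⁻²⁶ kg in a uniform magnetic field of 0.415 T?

f ≈ 6.60×10⁵ Hz

f = |q|B/(2πm).
f = (3.2×10⁻¹⁹)(0.415)/(2π·3.2×10⁻²⁶) ≈ 6.60×10⁵ Hz.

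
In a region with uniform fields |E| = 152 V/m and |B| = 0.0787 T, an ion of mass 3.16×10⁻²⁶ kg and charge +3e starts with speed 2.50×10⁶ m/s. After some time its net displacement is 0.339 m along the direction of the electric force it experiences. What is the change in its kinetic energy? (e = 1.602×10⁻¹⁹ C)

ΔKE ≈ 2.48×10⁻¹⁷ J

The magnetic force is always ⟂ v and does no work; only the electric force changes KE.
ΔKE = F_E · d = |q|E d = (4.806×10⁻¹⁹)(152)(0.339) ≈ 2.48×10⁻¹⁷ J.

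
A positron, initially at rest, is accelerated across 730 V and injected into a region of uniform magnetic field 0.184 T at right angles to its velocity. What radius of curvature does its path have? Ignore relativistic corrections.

Acceleration: |q|V = ½mv² ⇒ v = √(2|q|V/m) = √(2·1.602×10⁻¹⁹·730/9.109×10⁻³¹) ≈ 1.602×10⁷ m/s.
In the field: r = mv/(|q|B) = (9.109×10⁻³¹)(1.602×10⁷)/((1.602×10⁻¹⁹)(0.184)) ≈ 4.95×10⁻⁴ m.

r ≈ 4.95×10⁻⁴ m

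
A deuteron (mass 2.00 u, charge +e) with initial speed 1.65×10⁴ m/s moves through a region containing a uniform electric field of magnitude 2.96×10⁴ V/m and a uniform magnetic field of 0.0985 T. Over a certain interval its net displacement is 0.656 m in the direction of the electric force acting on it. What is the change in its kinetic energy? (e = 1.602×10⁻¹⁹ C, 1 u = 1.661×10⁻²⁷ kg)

The magnetic force is always ⟂ v and does no work; only the electric force changes KE.
ΔKE = F_E · d = |q|E d = (1.602×10⁻¹⁹)(2.96×10⁴)(0.656) ≈ 3.11×10⁻¹⁵ J.

ΔKE ≈ 3.11×10⁻¹⁵ J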